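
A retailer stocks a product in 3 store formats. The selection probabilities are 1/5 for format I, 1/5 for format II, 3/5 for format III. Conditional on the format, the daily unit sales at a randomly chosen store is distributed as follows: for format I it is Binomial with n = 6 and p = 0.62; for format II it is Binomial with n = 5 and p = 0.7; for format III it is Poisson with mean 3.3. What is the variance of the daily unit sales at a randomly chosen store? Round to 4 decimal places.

Per component, I: μ=3.72, E[X²]=15.252; II: μ=3.5, E[X²]=13.3; III: μ=3.3, E[X²]=14.19.
E[X] = 0.2·3.72 + 0.2·3.5 + 0.6·3.3 = 3.424.
E[X²] = 0.2·15.252 + 0.2·13.3 + 0.6·14.19 = 14.2244.
Var(X) = E[X²] − (E[X])² = 14.2244 − 11.7238 = 2.50062.

2.5006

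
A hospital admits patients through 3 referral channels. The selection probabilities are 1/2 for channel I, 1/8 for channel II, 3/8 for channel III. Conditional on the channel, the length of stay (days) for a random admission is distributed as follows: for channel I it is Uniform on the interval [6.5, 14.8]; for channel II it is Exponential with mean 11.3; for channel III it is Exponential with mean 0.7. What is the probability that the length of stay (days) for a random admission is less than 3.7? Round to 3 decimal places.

Conditional on each channel, P(X < 3.7): I: 0; II: 0.279229; III: 0.994937.
By total probability, P(X < 3.7) = 0.5·0 + 0.125·0.279229 + 0.375·0.994937 = 0.408005.

0.408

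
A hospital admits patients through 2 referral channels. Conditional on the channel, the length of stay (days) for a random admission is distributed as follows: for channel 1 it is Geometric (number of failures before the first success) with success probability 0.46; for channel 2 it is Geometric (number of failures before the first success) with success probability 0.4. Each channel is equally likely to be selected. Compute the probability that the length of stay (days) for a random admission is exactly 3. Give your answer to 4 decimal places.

Conditional on each channel, P(X = 3): 1: 0.0724334; 2: 0.0864.
By total probability, P(X = 3) = 0.5·0.0724334 + 0.5·0.0864 = 0.0794167.

0.0794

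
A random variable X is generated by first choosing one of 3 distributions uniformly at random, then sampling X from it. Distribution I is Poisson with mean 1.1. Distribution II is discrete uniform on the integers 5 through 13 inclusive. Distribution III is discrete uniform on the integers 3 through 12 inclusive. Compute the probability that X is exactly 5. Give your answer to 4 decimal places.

Conditional on each component, P(X = 5): I: 0.00446744; II: 0.111111; III: 0.1.
By total probability, P(X = 5) = 0.333333·0.00446744 + 0.333333·0.111111 + 0.333333·0.1 = 0.0718595.

0.0719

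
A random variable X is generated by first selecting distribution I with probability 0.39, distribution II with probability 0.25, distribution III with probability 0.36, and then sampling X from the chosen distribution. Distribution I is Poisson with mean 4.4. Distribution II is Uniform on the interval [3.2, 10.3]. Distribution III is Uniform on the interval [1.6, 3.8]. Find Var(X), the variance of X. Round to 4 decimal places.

Per component, I: μ=4.4, E[X²]=23.76; II: μ=6.75, E[X²]=49.7633; III: μ=2.7, E[X²]=7.69333.
E[X] = 0.39·4.4 + 0.25·6.75 + 0.36·2.7 = 4.3755.
E[X²] = 0.39·23.76 + 0.25·49.7633 + 0.36·7.69333 = 24.4768.
Var(X) = E[X²] − (E[X])² = 24.4768 − 19.145 = 5.33183.

5.3318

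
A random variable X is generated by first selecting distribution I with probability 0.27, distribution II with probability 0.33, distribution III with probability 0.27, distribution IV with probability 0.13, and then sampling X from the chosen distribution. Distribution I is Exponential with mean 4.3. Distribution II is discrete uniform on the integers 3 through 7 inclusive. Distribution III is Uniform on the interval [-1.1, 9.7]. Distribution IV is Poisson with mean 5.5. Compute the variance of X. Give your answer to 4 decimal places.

Per component, I: μ=4.3, E[X²]=36.98; II: μ=5, E[X²]=27; III: μ=4.3, E[X²]=28.21; IV: μ=5.5, E[X²]=35.75.
E[X] = 0.27·4.3 + 0.33·5 + 0.27·4.3 + 0.13·5.5 = 4.687.
E[X²] = 0.27·36.98 + 0.33·27 + 0.27·28.21 + 0.13·35.75 = 31.1588.
Var(X) = E[X²] − (E[X])² = 31.1588 − 21.968 = 9.19083.

9.1908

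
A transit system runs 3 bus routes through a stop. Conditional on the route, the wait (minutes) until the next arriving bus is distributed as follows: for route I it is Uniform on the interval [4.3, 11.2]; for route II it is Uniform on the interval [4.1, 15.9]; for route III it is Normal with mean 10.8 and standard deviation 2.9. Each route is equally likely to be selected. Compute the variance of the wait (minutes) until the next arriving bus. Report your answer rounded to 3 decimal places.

Per component, I: μ=7.75, E[X²]=64.03; II: μ=10, E[X²]=111.603; III: μ=10.8, E[X²]=125.05.
E[X] = 0.333333·7.75 + 0.333333·10 + 0.333333·10.8 = 9.51667.
E[X²] = 0.333333·64.03 + 0.333333·111.603 + 0.333333·125.05 = 100.228.
Var(X) = E[X²] − (E[X])² = 100.228 − 90.5669 = 9.66083.

9.661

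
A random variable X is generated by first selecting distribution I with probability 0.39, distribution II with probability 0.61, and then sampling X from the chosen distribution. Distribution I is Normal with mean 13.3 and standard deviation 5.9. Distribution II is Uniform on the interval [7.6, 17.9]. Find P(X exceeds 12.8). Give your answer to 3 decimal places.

Conditional on each component, P(X > 12.8): I: 0.533768; II: 0.495146.
By total probability, P(X > 12.8) = 0.39·0.533768 + 0.61·0.495146 = 0.510208.

0.510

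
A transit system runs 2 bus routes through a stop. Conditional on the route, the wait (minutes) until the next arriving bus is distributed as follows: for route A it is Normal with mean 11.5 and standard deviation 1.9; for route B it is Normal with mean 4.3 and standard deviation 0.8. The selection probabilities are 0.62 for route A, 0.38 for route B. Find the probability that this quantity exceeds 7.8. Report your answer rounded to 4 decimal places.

Conditional on each route, P(X > 7.8): A: 0.974255; B: 6.07162e-06.
By total probability, P(X > 7.8) = 0.62·0.974255 + 0.38·6.07162e-06 = 0.60404.

0.6040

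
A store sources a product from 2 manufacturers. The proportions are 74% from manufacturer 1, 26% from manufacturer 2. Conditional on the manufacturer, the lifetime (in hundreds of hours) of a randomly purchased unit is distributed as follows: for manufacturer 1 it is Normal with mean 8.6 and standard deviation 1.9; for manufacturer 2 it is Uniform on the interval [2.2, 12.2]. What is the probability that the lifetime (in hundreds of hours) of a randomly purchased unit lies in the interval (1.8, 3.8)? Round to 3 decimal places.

0.046

Conditional on each manufacturer, P(1.8 < X < 3.8): 1: 0.0055908; 2: 0.16.
By total probability, P(1.8 < X < 3.8) = 0.74·0.0055908 + 0.26·0.16 = 0.0457372.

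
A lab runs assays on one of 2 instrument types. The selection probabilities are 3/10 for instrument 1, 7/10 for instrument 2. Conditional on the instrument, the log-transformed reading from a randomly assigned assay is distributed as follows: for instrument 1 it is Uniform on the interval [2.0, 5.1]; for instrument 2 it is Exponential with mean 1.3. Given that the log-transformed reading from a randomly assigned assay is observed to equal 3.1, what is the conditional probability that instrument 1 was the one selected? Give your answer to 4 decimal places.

0.6611

Likelihoods f(3.1 | ·): 1: 0.322581; 2: 0.0708649.
Posterior ∝ prior × likelihood. Numerator for 1: 0.3·0.322581 = 0.0967742.
Normalizing constant: 0.3·0.322581 + 0.7·0.0708649 = 0.14638.
P(1 | observation) = 0.0967742 / 0.14638 = 0.661118.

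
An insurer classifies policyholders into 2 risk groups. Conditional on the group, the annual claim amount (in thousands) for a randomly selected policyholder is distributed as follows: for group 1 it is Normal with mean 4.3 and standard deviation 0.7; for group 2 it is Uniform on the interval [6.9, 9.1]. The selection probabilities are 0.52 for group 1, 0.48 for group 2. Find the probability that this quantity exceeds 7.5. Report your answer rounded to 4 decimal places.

Conditional on each group, P(X > 7.5): 1: 2.42205e-06; 2: 0.727273.
By total probability, P(X > 7.5) = 0.52·2.42205e-06 + 0.48·0.727273 = 0.349092.

0.3491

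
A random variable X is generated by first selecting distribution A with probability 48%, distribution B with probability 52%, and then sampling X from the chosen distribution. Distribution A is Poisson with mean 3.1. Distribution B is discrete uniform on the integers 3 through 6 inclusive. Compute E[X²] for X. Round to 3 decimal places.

For each component E[X²] = Var + (mean)², giving A: 12.71; B: 21.5.
Overall E[X²] = 0.48·12.71 + 0.52·21.5 = 17.2808.

17.281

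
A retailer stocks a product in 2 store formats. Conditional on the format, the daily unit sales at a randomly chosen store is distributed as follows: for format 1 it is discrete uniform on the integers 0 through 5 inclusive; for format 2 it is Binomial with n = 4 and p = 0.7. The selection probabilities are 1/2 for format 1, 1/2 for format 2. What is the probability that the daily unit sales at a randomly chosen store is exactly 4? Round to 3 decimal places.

0.203

Conditional on each format, P(X = 4): 1: 0.166667; 2: 0.2401.
By total probability, P(X = 4) = 0.5·0.166667 + 0.5·0.2401 = 0.203383.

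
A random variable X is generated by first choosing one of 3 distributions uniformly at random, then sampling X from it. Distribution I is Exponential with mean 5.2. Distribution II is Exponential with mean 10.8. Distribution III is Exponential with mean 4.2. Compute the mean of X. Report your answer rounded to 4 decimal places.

6.7333

Component means — I: 5.2; II: 10.8; III: 4.2.
E[X] = 0.333333·5.2 + 0.333333·10.8 + 0.333333·4.2 = 6.73333.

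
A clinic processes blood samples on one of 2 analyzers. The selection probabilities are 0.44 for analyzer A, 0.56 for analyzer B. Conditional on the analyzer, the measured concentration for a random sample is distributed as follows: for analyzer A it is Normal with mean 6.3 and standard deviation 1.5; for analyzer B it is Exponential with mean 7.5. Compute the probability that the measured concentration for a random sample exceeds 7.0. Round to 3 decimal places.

Conditional on each analyzer, P(X > 7.0): A: 0.320369; B: 0.393241.
By total probability, P(X > 7.0) = 0.44·0.320369 + 0.56·0.393241 = 0.361177.

0.361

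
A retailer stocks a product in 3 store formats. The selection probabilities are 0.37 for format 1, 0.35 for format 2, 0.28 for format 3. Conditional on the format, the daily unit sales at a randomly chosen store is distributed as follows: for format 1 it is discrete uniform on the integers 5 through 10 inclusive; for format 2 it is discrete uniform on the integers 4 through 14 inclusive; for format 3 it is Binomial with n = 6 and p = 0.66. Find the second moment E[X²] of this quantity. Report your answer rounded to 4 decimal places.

For each component E[X²] = Var + (mean)², giving 1: 59.1667; 2: 91; 3: 17.028.
Overall E[X²] = 0.37·59.1667 + 0.35·91 + 0.28·17.028 = 58.5095.

58.5095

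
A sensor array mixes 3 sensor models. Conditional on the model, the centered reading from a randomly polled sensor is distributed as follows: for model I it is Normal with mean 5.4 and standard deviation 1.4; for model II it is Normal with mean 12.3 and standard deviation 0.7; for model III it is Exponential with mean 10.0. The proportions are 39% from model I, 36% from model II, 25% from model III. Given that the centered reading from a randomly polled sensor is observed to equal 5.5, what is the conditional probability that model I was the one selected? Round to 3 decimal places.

Likelihoods f(5.5 | ·): I: 0.284233; II: 1.8374e-21; III: 0.057695.
Posterior ∝ prior × likelihood. Numerator for I: 0.39·0.284233 = 0.110851.
Normalizing constant: 0.39·0.284233 + 0.36·1.8374e-21 + 0.25·0.057695 = 0.125275.
P(I | observation) = 0.110851 / 0.125275 = 0.884863.

0.885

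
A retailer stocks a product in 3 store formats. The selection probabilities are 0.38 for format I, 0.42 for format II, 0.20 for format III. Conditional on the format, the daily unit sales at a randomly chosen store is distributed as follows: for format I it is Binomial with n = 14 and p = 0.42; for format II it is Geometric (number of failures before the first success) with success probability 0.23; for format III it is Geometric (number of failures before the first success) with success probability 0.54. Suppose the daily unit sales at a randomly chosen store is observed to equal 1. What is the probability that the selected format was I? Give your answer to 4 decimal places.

0.0149

Likelihoods P(X=1 | ·): I: 0.00494244; II: 0.1771; III: 0.2484.
Posterior ∝ prior × likelihood. Numerator for I: 0.38·0.00494244 = 0.00187813.
Normalizing constant: 0.38·0.00494244 + 0.42·0.1771 + 0.2·0.2484 = 0.12594.
P(I | observation) = 0.00187813 / 0.12594 = 0.0149129.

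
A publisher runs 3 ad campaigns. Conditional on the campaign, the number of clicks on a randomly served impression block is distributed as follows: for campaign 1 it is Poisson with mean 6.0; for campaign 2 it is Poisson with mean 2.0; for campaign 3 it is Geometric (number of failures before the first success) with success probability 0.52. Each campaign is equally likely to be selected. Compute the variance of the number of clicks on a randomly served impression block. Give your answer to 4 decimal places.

8.0289

Per component, 1: μ=6, E[X²]=42; 2: μ=2, E[X²]=6; 3: μ=0.923077, E[X²]=2.62722.
E[X] = 0.333333·6 + 0.333333·2 + 0.333333·0.923077 = 2.97436.
E[X²] = 0.333333·42 + 0.333333·6 + 0.333333·2.62722 = 16.8757.
Var(X) = E[X²] − (E[X])² = 16.8757 − 8.84681 = 8.02893.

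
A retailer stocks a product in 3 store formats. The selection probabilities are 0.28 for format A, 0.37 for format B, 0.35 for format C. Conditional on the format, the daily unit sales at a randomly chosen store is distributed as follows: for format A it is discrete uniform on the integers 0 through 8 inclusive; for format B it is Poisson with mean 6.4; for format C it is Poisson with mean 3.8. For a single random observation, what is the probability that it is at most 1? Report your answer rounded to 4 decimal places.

Conditional on each format, P(X ≤ 1): A: 0.222222; B: 0.0122955; C: 0.10738.
By total probability, P(X ≤ 1) = 0.28·0.222222 + 0.37·0.0122955 + 0.35·0.10738 = 0.104354.

0.1044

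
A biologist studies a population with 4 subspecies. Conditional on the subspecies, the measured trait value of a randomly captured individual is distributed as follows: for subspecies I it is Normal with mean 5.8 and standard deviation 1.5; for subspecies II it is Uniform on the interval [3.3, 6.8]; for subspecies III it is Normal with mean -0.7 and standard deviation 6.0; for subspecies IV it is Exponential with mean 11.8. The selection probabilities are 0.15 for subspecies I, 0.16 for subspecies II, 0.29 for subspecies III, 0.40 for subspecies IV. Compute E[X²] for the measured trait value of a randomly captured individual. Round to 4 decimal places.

For each component E[X²] = Var + (mean)², giving I: 35.89; II: 26.5233; III: 36.49; IV: 278.48.
Overall E[X²] = 0.15·35.89 + 0.16·26.5233 + 0.29·36.49 + 0.4·278.48 = 131.601.

131.6013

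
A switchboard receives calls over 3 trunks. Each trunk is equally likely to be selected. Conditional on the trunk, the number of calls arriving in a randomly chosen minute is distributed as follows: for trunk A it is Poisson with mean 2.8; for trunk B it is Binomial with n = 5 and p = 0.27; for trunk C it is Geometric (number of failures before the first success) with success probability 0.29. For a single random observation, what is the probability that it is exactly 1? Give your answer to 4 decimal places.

0.2532

Conditional on each trunk, P(X = 1): A: 0.170268; B: 0.383376; C: 0.2059.
By total probability, P(X = 1) = 0.333333·0.170268 + 0.333333·0.383376 + 0.333333·0.2059 = 0.253181.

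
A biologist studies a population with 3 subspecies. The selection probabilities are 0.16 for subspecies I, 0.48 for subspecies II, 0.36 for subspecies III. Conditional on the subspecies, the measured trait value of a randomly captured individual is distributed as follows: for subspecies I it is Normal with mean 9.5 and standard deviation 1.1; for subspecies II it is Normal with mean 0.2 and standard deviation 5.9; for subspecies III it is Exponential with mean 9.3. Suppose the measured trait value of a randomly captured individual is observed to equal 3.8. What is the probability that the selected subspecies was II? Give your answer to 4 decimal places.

0.5116

Likelihoods f(3.8 | ·): I: 5.35605e-07; II: 0.0561323; III: 0.0714601.
Posterior ∝ prior × likelihood. Numerator for II: 0.48·0.0561323 = 0.0269435.
Normalizing constant: 0.16·5.35605e-07 + 0.48·0.0561323 + 0.36·0.0714601 = 0.0526692.
P(II | observation) = 0.0269435 / 0.0526692 = 0.511561.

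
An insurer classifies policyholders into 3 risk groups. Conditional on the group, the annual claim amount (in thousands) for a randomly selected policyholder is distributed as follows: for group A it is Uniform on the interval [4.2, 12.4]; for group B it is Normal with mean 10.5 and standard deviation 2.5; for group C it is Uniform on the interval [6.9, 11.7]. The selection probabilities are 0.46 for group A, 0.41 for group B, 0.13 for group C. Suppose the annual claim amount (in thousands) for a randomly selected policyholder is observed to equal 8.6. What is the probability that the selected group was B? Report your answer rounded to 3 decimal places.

0.371

Likelihoods f(8.6 | ·): A: 0.121951; B: 0.119549; C: 0.208333.
Posterior ∝ prior × likelihood. Numerator for B: 0.41·0.119549 = 0.0490151.
Normalizing constant: 0.46·0.121951 + 0.41·0.119549 + 0.13·0.208333 = 0.132196.
P(B | observation) = 0.0490151 / 0.132196 = 0.370776.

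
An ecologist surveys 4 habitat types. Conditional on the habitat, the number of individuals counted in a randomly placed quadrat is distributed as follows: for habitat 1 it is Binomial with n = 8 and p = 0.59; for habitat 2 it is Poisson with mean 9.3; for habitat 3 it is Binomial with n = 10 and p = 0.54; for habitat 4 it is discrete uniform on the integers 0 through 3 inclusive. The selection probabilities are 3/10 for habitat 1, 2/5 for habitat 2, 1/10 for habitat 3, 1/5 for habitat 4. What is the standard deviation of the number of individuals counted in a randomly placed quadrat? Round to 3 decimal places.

Per component, 1: μ=4.72, E[X²]=24.2136; 2: μ=9.3, E[X²]=95.79; 3: μ=5.4, E[X²]=31.644; 4: μ=1.5, E[X²]=3.5.
E[X] = 0.3·4.72 + 0.4·9.3 + 0.1·5.4 + 0.2·1.5 = 5.976.
E[X²] = 0.3·24.2136 + 0.4·95.79 + 0.1·31.644 + 0.2·3.5 = 49.4445.
Var(X) = E[X²] − (E[X])² = 49.4445 − 35.7126 = 13.7319.
SD(X) = √13.7319 = 3.70566.

3.706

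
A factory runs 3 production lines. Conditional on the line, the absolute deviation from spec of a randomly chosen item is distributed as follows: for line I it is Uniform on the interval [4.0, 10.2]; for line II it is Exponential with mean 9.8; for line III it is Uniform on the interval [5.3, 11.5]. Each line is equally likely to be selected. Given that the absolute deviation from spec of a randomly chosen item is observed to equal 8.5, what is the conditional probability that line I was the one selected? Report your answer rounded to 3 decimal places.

0.441

Likelihoods f(8.5 | ·): I: 0.16129; II: 0.0428637; III: 0.16129.
Posterior ∝ prior × likelihood. Numerator for I: 0.333333·0.16129 = 0.0537634.
Normalizing constant: 0.333333·0.16129 + 0.333333·0.0428637 + 0.333333·0.16129 = 0.121815.
P(I | observation) = 0.0537634 / 0.121815 = 0.441354.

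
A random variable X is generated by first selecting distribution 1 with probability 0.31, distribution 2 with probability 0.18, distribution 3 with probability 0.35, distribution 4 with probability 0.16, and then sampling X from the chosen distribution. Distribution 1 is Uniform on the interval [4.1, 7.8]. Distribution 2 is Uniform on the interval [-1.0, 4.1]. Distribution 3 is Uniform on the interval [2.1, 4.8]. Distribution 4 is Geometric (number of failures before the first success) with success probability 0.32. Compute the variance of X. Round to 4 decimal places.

Per component, 1: μ=5.95, E[X²]=36.5433; 2: μ=1.55, E[X²]=4.57; 3: μ=3.45, E[X²]=12.51; 4: μ=2.125, E[X²]=11.1562.
E[X] = 0.31·5.95 + 0.18·1.55 + 0.35·3.45 + 0.16·2.125 = 3.671.
E[X²] = 0.31·36.5433 + 0.18·4.57 + 0.35·12.51 + 0.16·11.1562 = 18.3145.
Var(X) = E[X²] − (E[X])² = 18.3145 − 13.4762 = 4.83829.

4.8383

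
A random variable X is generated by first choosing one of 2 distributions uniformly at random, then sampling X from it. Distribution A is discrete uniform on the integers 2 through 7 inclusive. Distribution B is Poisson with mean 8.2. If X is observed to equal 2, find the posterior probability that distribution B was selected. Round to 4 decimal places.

0.0525

Likelihoods P(X=2 | ·): A: 0.166667; B: 0.00923385.
Posterior ∝ prior × likelihood. Numerator for B: 0.5·0.00923385 = 0.00461693.
Normalizing constant: 0.5·0.166667 + 0.5·0.00923385 = 0.0879503.
P(B | observation) = 0.00461693 / 0.0879503 = 0.0524947.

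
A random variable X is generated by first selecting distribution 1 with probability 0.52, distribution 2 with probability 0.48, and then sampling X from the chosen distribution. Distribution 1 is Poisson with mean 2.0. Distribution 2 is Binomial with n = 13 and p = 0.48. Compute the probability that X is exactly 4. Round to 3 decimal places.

0.098

Conditional on each component, P(X = 4): 1: 0.0902235; 2: 0.105512.
By total probability, P(X = 4) = 0.52·0.0902235 + 0.48·0.105512 = 0.0975619.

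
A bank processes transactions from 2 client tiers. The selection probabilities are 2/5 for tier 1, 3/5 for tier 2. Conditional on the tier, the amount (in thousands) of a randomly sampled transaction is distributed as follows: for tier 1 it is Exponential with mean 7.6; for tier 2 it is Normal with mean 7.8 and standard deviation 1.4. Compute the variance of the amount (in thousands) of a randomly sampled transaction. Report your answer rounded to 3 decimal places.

24.290

Per component, 1: μ=7.6, E[X²]=115.52; 2: μ=7.8, E[X²]=62.8.
E[X] = 0.4·7.6 + 0.6·7.8 = 7.72.
E[X²] = 0.4·115.52 + 0.6·62.8 = 83.888.
Var(X) = E[X²] − (E[X])² = 83.888 − 59.5984 = 24.2896.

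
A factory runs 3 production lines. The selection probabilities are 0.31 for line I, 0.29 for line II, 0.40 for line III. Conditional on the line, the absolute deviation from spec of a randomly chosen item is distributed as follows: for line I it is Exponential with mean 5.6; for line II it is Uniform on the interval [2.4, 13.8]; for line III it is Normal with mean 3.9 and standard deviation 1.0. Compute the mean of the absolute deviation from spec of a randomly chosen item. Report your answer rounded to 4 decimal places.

Component means — I: 5.6; II: 8.1; III: 3.9.
E[X] = 0.31·5.6 + 0.29·8.1 + 0.4·3.9 = 5.645.

5.6450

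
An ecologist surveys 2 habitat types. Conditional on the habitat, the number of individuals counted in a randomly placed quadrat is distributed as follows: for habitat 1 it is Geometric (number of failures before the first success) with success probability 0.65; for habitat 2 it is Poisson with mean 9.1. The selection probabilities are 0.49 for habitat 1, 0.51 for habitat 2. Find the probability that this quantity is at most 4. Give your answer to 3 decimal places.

0.514

Conditional on each habitat, P(X ≤ 4): 1: 0.994748; 2: 0.0516822.
By total probability, P(X ≤ 4) = 0.49·0.994748 + 0.51·0.0516822 = 0.513784.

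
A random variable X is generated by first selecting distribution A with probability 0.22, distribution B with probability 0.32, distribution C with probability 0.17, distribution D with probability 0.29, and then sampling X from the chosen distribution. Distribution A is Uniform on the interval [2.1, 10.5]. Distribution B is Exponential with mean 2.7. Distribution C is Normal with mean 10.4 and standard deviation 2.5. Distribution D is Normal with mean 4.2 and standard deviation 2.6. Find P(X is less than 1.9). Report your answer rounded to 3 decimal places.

Conditional on each component, P(X < 1.9): A: 0; B: 0.50525; C: 0.000336929; D: 0.188182.
By total probability, P(X < 1.9) = 0.22·0 + 0.32·0.50525 + 0.17·0.000336929 + 0.29·0.188182 = 0.21631.

0.216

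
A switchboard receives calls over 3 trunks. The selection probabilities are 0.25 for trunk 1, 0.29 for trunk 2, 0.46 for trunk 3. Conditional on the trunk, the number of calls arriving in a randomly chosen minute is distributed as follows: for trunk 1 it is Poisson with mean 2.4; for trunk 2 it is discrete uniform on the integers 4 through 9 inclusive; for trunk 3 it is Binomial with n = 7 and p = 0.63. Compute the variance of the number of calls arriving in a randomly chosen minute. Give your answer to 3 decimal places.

4.462

Per component, 1: μ=2.4, E[X²]=8.16; 2: μ=6.5, E[X²]=45.1667; 3: μ=4.41, E[X²]=21.0798.
E[X] = 0.25·2.4 + 0.29·6.5 + 0.46·4.41 = 4.5136.
E[X²] = 0.25·8.16 + 0.29·45.1667 + 0.46·21.0798 = 24.835.
Var(X) = E[X²] − (E[X])² = 24.835 − 20.3726 = 4.46246.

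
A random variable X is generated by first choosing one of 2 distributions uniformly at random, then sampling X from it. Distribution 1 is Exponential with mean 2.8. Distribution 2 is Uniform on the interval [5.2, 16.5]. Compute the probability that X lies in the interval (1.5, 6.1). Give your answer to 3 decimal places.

0.276

Conditional on each component, P(1.5 < X < 6.1): 1: 0.472048; 2: 0.079646.
By total probability, P(1.5 < X < 6.1) = 0.5·0.472048 + 0.5·0.079646 = 0.275847.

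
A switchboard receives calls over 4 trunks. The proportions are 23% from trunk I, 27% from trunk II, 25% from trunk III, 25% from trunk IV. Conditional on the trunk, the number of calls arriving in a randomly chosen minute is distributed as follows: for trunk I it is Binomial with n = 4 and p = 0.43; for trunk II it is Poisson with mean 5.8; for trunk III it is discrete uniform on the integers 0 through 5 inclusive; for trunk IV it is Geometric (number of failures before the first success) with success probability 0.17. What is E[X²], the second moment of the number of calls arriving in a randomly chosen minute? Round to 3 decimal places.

26.986

For each component E[X²] = Var + (mean)², giving I: 3.9388; II: 39.44; III: 9.16667; IV: 52.5571.
Overall E[X²] = 0.23·3.9388 + 0.27·39.44 + 0.25·9.16667 + 0.25·52.5571 = 26.9857.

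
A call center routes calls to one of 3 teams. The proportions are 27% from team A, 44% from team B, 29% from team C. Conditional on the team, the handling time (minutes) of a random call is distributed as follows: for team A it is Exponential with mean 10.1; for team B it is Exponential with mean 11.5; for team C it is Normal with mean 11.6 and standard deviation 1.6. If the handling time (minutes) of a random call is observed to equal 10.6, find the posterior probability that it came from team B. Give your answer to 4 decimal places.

Likelihoods f(10.6 | ·): A: 0.0346645; B: 0.0345936; C: 0.205101.
Posterior ∝ prior × likelihood. Numerator for B: 0.44·0.0345936 = 0.0152212.
Normalizing constant: 0.27·0.0346645 + 0.44·0.0345936 + 0.29·0.205101 = 0.0840598.
P(B | observation) = 0.0152212 / 0.0840598 = 0.181076.

0.1811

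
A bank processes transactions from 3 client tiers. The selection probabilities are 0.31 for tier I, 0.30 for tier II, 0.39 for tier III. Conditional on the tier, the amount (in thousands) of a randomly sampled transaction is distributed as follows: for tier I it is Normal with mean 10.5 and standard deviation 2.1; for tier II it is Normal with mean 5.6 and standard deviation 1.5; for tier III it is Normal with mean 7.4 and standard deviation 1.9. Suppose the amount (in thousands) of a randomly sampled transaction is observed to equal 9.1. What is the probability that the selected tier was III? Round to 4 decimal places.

0.5115

Likelihoods f(9.1 | ·): I: 0.152118; II: 0.0174813; III: 0.140708.
Posterior ∝ prior × likelihood. Numerator for III: 0.39·0.140708 = 0.0548761.
Normalizing constant: 0.31·0.152118 + 0.3·0.0174813 + 0.39·0.140708 = 0.107277.
P(III | observation) = 0.0548761 / 0.107277 = 0.511536.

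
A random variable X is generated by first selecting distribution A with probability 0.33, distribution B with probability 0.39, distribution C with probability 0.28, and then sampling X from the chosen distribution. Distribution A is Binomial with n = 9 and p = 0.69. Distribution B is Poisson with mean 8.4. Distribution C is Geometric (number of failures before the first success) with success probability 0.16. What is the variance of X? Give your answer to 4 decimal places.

14.8847

Per component, A: μ=6.21, E[X²]=40.4892; B: μ=8.4, E[X²]=78.96; C: μ=5.25, E[X²]=60.375.
E[X] = 0.33·6.21 + 0.39·8.4 + 0.28·5.25 = 6.7953.
E[X²] = 0.33·40.4892 + 0.39·78.96 + 0.28·60.375 = 61.0608.
Var(X) = E[X²] − (E[X])² = 61.0608 − 46.1761 = 14.8847.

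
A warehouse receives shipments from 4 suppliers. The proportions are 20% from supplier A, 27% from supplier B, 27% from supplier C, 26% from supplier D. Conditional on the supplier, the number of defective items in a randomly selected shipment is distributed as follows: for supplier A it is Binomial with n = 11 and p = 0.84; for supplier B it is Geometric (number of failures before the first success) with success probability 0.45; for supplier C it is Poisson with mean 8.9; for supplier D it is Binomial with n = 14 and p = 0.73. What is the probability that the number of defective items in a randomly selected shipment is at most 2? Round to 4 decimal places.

Conditional on each supplier, P(X ≤ 2): A: 2.77022e-06; B: 0.833625; C: 0.00675193; D: 7.70379e-06.
By total probability, P(X ≤ 2) = 0.2·2.77022e-06 + 0.27·0.833625 + 0.27·0.00675193 + 0.26·7.70379e-06 = 0.226904.

0.2269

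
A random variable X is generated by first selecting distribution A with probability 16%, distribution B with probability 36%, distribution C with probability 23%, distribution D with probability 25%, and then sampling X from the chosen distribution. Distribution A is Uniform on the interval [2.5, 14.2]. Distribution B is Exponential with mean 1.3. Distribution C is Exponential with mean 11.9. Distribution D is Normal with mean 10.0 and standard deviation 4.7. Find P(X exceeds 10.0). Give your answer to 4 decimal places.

Conditional on each component, P(X > 10.0): A: 0.358974; B: 0.000456324; C: 0.431565; D: 0.5.
By total probability, P(X > 10.0) = 0.16·0.358974 + 0.36·0.000456324 + 0.23·0.431565 + 0.25·0.5 = 0.28186.

0.2819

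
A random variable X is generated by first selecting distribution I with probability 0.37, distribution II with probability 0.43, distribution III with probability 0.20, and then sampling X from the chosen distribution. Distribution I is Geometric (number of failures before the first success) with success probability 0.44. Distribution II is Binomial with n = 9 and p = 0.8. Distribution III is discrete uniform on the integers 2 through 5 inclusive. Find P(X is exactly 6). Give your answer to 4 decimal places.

0.0808

Conditional on each component, P(X = 6): I: 0.01357; II: 0.176161; III: 0.
By total probability, P(X = 6) = 0.37·0.01357 + 0.43·0.176161 + 0.2·0 = 0.08077.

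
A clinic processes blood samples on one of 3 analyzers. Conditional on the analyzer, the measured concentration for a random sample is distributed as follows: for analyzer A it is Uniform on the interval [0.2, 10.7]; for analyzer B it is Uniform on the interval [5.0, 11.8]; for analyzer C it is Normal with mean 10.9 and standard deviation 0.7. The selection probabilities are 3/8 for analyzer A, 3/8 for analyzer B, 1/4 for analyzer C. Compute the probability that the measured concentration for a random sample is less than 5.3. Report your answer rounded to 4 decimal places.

Conditional on each analyzer, P(X < 5.3): A: 0.485714; B: 0.0441176; C: 6.10623e-16.
By total probability, P(X < 5.3) = 0.375·0.485714 + 0.375·0.0441176 + 0.25·6.10623e-16 = 0.198687.

0.1987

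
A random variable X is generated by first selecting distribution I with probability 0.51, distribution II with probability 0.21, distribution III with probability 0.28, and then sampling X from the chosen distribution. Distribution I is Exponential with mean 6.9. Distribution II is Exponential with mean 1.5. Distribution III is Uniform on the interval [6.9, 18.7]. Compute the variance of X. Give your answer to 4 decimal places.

43.6046

Per component, I: μ=6.9, E[X²]=95.22; II: μ=1.5, E[X²]=4.5; III: μ=12.8, E[X²]=175.443.
E[X] = 0.51·6.9 + 0.21·1.5 + 0.28·12.8 = 7.418.
E[X²] = 0.51·95.22 + 0.21·4.5 + 0.28·175.443 = 98.6313.
Var(X) = E[X²] − (E[X])² = 98.6313 − 55.0267 = 43.6046.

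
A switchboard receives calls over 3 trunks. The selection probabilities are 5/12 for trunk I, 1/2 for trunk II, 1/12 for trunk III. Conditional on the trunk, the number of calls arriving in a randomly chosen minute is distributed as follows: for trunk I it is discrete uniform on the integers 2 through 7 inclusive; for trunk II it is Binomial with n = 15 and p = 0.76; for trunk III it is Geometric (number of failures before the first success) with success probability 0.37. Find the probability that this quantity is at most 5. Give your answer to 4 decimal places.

0.3562

Conditional on each trunk, P(X ≤ 5): I: 0.666667; II: 0.000559912; III: 0.937476.
By total probability, P(X ≤ 5) = 0.416667·0.666667 + 0.5·0.000559912 + 0.0833333·0.937476 = 0.356181.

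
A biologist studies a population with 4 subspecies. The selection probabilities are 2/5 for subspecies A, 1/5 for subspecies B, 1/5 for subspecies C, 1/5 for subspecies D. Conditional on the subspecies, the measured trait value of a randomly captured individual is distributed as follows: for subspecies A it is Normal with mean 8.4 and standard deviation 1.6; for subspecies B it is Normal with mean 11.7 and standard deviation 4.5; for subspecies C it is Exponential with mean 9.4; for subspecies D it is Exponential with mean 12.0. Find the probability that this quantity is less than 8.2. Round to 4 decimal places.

0.4392

Conditional on each subspecies, P(X < 8.2): A: 0.450262; B: 0.21835; C: 0.582028; D: 0.495069.
By total probability, P(X < 8.2) = 0.4·0.450262 + 0.2·0.21835 + 0.2·0.582028 + 0.2·0.495069 = 0.439194.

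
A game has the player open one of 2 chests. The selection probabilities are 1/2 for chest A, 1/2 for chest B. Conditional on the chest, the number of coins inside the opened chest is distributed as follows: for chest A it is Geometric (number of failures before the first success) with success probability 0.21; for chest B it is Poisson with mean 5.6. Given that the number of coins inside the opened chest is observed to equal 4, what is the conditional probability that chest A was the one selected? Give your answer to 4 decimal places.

Likelihoods P(X=4 | ·): A: 0.0817952; B: 0.151528.
Posterior ∝ prior × likelihood. Numerator for A: 0.5·0.0817952 = 0.0408976.
Normalizing constant: 0.5·0.0817952 + 0.5·0.151528 = 0.116661.
P(A | observation) = 0.0408976 / 0.116661 = 0.350567.

0.3506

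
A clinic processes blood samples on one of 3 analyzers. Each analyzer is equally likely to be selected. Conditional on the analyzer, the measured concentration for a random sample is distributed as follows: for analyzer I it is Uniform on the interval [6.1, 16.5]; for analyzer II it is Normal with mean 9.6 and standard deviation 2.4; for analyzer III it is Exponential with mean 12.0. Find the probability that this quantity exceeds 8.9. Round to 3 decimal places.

0.607

Conditional on each analyzer, P(X > 8.9): I: 0.730769; II: 0.614729; III: 0.476319.
By total probability, P(X > 8.9) = 0.333333·0.730769 + 0.333333·0.614729 + 0.333333·0.476319 = 0.607273.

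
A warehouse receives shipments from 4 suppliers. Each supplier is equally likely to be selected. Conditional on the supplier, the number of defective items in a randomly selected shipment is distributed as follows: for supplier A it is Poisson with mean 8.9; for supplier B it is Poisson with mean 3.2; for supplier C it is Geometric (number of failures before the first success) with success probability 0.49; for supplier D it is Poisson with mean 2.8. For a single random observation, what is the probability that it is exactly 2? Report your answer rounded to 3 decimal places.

Conditional on each supplier, P(X = 2): A: 0.00540168; B: 0.208702; C: 0.127449; D: 0.238375.
By total probability, P(X = 2) = 0.25·0.00540168 + 0.25·0.208702 + 0.25·0.127449 + 0.25·0.238375 = 0.144982.

0.145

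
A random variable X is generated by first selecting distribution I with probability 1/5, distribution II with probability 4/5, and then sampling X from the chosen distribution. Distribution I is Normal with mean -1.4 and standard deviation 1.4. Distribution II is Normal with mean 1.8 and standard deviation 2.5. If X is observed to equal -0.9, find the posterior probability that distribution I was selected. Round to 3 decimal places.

Likelihoods f(-0.9 | ·): I: 0.267353; II: 0.0890614.
Posterior ∝ prior × likelihood. Numerator for I: 0.2·0.267353 = 0.0534706.
Normalizing constant: 0.2·0.267353 + 0.8·0.0890614 = 0.12472.
P(I | observation) = 0.0534706 / 0.12472 = 0.428726.

0.429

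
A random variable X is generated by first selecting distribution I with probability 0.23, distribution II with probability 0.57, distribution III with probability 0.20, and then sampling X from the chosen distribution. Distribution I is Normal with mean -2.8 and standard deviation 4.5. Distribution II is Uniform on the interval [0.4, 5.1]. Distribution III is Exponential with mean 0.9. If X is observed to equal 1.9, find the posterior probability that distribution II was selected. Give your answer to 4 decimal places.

0.7579

Likelihoods f(1.9 | ·): I: 0.051383; II: 0.212766; III: 0.134559.
Posterior ∝ prior × likelihood. Numerator for II: 0.57·0.212766 = 0.121277.
Normalizing constant: 0.23·0.051383 + 0.57·0.212766 + 0.2·0.134559 = 0.160007.
P(II | observation) = 0.121277 / 0.160007 = 0.757948.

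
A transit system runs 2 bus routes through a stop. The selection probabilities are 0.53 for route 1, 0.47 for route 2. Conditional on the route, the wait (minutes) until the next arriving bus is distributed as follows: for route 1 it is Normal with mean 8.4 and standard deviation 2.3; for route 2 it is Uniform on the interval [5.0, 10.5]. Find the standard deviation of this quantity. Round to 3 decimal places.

Per component, 1: μ=8.4, E[X²]=75.85; 2: μ=7.75, E[X²]=62.5833.
E[X] = 0.53·8.4 + 0.47·7.75 = 8.0945.
E[X²] = 0.53·75.85 + 0.47·62.5833 = 69.6147.
Var(X) = E[X²] − (E[X])² = 69.6147 − 65.5209 = 4.09374.
SD(X) = √4.09374 = 2.0233.

2.023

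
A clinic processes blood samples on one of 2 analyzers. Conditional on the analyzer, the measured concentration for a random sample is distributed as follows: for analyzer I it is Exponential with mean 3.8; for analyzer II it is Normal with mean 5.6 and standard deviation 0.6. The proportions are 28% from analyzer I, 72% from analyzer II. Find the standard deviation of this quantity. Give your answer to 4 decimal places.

Per component, I: μ=3.8, E[X²]=28.88; II: μ=5.6, E[X²]=31.72.
E[X] = 0.28·3.8 + 0.72·5.6 = 5.096.
E[X²] = 0.28·28.88 + 0.72·31.72 = 30.9248.
Var(X) = E[X²] − (E[X])² = 30.9248 − 25.9692 = 4.95558.
SD(X) = √4.95558 = 2.22611.

2.2261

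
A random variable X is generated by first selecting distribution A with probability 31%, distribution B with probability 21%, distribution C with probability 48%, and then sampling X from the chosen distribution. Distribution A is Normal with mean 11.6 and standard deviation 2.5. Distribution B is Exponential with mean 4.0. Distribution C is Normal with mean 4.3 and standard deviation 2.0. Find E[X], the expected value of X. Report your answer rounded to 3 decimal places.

6.500

Component means — A: 11.6; B: 4; C: 4.3.
E[X] = 0.31·11.6 + 0.21·4 + 0.48·4.3 = 6.5.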